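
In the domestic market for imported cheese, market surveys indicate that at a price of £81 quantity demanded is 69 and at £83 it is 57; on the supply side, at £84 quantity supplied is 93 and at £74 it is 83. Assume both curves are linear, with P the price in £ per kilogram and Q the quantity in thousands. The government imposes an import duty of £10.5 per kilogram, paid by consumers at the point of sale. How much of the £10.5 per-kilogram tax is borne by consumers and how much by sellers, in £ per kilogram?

Demand slope: (57 − 69)/(83 − 81) = -6, so Qd = 555 − 6P.
Supply slope: (83 − 93)/(74 − 84) = 1, so Qs = P + 9.
Without the tax, 555 − 6P = P + 9 gives 7P = 546, so P* = £78 and Q* = 87.
With the tax collected from consumers, demand (in seller-price terms) shifts: Qd = 555 − 6(P + 10.5).
Solving gives Q = 78 with consumers paying £79.5 and sellers receiving £69 (the £10.5 wedge).
Burden on consumers: £1.5; on sellers: £9. (They sum to £10.5.)
The less price-elastic side of the market bears the larger share of a per-unit tax.

Consumers bear £1.5 per kilogram; sellers bear £9 per kilogram.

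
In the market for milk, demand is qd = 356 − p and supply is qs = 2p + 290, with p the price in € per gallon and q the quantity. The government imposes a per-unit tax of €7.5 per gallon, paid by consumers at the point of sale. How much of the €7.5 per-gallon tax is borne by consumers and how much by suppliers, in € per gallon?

Without the tax, 356 − p = 2p + 290 gives 3p = 66, so p* = €22 and q* = 334.
With the tax collected from consumers, demand (in seller-price terms) shifts: qd = 356 − (p + 7.5).
Solving gives q = 329 with consumers paying €27 and suppliers receiving €19.5 (the €7.5 wedge).
Burden on consumers: €5; on suppliers: €2.5. (They sum to €7.5.)
The less price-elastic side of the market bears the larger share of a per-unit tax.

Consumers bear €5 per gallon; suppliers bear €2.5 per gallon.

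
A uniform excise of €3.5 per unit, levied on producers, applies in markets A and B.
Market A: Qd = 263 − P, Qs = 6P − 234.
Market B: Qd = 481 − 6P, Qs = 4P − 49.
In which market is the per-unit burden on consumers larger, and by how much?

Market A, by €1.6.

Market A: pre-tax P* = €71, Q* = 192; post-tax Q = 189; per-unit burden on consumers = €3.
Market B: pre-tax P* = €53, Q* = 163; post-tax Q = 154.6; per-unit burden on consumers = €1.4.
Difference: €3 vs €1.4 → market A is larger by €1.6.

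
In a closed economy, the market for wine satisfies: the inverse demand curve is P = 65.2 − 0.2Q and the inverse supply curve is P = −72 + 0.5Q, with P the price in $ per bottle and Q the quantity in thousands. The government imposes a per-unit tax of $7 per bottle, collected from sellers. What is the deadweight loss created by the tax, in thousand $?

Inverting to Q(P) form: Qd = 326 − 5P; Qs = 2P + 144.
Without the tax, 326 − 5P = 2P + 144 gives 7P = 182, so P* = $26 and Q* = 196.
With the tax collected from sellers, supply shifts: Qs = 2(P − 7) + 144.
New equilibrium: buyers pay $28, sellers receive $21, Q = 186. (Wedge: Pb − Ps = 7.)
Quantity falls by |ΔQ| = |196 − 186| = 10.
DWL = ½ · t · |ΔQ| = ½ · 7 · 10 = $35.

Deadweight loss = $35 thousand.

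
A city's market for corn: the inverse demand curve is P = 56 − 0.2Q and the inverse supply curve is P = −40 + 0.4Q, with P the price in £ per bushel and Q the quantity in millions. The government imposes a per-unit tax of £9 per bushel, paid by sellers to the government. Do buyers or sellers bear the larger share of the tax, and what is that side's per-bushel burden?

Rewrite in direct form: Qd = 280 − 5P and Qs = 2.5P + 100.
Without the tax, 280 − 5P = 2.5P + 100 gives 7.5P = 180, so P* = £24 and Q* = 160.
With the tax collected from sellers, supply shifts: Qs = 2.5(P − 9) + 100.
Solving gives Q = 145 with buyers paying £27 and sellers receiving £18 (the £9 wedge).
Per-bushel burden: buyers £3, sellers £6.
Sellers take the larger share because supply is less price-elastic here (demand slope 5 vs supply slope 2.5).

Sellers bear the larger share: £6 per bushel.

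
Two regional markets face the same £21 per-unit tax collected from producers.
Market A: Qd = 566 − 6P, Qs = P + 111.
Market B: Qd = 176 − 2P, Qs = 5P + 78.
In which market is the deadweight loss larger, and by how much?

Market B, by £126.

Market A: pre-tax P* = £65, Q* = 176; post-tax Q = 158; deadweight loss = £189.
Market B: pre-tax P* = £14, Q* = 148; post-tax Q = 118; deadweight loss = £315.
Difference: £189 vs £315 → market B is larger by £126.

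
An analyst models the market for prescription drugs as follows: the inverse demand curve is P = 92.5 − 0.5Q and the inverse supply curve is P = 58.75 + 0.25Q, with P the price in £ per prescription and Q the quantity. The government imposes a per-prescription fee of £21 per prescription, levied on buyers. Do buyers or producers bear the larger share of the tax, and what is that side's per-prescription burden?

Buyers bear the larger share: £14 per prescription.

Inverting to Q(P) form: Qd = 185 − 2P; Qs = 4P − 235.
Without the tax, 185 − 2P = 4P − 235 gives 6P = 420, so P* = £70 and Q* = 45.
With the tax collected from buyers, demand (in seller-price terms) shifts: Qd = 185 − 2(P + 21).
New equilibrium: buyers pay £84, producers receive £63, Q = 17. (Wedge: Pb − Ps = 21.)
Per-prescription burden: buyers £14, producers £7.
Buyers take the larger share because demand is less price-elastic here (demand slope 2 vs supply slope 4).
The less price-elastic side of the market bears the larger share of a per-unit tax.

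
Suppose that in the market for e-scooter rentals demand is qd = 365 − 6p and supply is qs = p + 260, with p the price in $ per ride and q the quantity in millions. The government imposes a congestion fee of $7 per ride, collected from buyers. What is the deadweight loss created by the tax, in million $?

Before the tax: set 365 − 6p = p + 260 → p* = $15, q* = 275.
With the tax collected from buyers, demand (in seller-price terms) shifts: qd = 365 − 6(p + 7).
New equilibrium: buyers pay $16, suppliers receive $9, q = 269. (Wedge: pb − ps = 7.)
Quantity falls by |ΔQ| = |275 − 269| = 6.
DWL = ½ · t · |ΔQ| = ½ · 7 · 6 = $21.

Deadweight loss = $21 million.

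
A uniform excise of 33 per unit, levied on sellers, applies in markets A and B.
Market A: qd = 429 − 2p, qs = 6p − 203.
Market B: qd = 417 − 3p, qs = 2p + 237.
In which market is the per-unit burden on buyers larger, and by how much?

Market A, by 11.55.

Market A: pre-tax p* = 79, q* = 271; post-tax q = 221.5; per-unit burden on buyers = 24.75.
Market B: pre-tax p* = 36, q* = 309; post-tax q = 269.4; per-unit burden on buyers = 13.2.
Difference: 24.75 vs 13.2 → market A is larger by 11.55.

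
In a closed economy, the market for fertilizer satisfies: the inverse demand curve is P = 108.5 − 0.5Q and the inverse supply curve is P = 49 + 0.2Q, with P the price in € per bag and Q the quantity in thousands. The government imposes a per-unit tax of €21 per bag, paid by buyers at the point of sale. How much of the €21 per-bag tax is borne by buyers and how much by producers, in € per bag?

Buyers bear €15 per bag; producers bear €6 per bag.

Inverting to Q(P) form: Qd = 217 − 2P; Qs = 5P − 245.
Before the tax: set 217 − 2P = 5P − 245 → P* = €66, Q* = 85.
With the tax collected from buyers, demand (in seller-price terms) shifts: Qd = 217 − 2(P + 21).
New equilibrium: buyers pay €81, producers receive €60, Q = 55. (Wedge: Pb − Ps = 21.)
Burden on buyers: €15; on producers: €6. (They sum to €21.)
The less price-elastic side of the market bears the larger share of a per-unit tax.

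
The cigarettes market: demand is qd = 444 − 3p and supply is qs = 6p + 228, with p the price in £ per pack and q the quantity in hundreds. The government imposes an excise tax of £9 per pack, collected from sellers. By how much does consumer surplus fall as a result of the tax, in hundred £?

Consumer surplus falls by £2178 hundred.

Without the tax, 444 − 3p = 6p + 228 gives 9p = 216, so p* = £24 and q* = 372.
With the tax collected from sellers, supply shifts: qs = 6(p − 9) + 228.
New equilibrium: consumers pay £30, sellers receive £21, q = 354. (Wedge: pb − ps = 9.)
ΔCS is the trapezoid between Q = 354 and Q = 372 of height £6: ½ · (372 + 354) · 6 = £2178.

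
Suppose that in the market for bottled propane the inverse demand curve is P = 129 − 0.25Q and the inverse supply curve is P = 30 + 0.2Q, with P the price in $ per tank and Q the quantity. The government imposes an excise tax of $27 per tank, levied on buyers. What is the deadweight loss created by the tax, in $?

Deadweight loss = $810.

Inverting to Q(P) form: Qd = 516 − 4P; Qs = 5P − 150.
Before the tax: set 516 − 4P = 5P − 150 → P* = $74, Q* = 220.
With the tax collected from buyers, demand (in seller-price terms) shifts: Qd = 516 − 4(P + 27).
Solving gives Q = 160 with buyers paying $89 and producers receiving $62 (the $27 wedge).
Quantity falls by |ΔQ| = |220 − 160| = 60.
DWL = ½ · t · |ΔQ| = ½ · 27 · 60 = $810.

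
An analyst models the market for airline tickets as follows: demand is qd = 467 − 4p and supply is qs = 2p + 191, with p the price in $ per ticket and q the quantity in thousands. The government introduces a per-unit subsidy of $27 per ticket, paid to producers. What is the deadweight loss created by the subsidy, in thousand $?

Without the subsidy, 467 − 4p = 2p + 191 gives 6p = 276, so p* = $46 and q* = 283.
With a per-unit subsidy paid to producers, each receives p + 27 per unit sold, so supply becomes qs = 2(p + 27) + 191.
Solving gives q = 319 with consumers paying $37 and producers receiving $64 (the $27 wedge).
Quantity rises by |ΔQ| = |283 − 319| = 36.
DWL = ½ · t · |ΔQ| = ½ · 27 · 36 = $486.

Deadweight loss = $486 thousand.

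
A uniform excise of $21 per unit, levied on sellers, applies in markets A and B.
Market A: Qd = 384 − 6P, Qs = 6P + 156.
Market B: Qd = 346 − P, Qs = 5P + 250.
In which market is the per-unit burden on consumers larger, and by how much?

Market A: pre-tax P* = $19, Q* = 270; post-tax Q = 207; per-unit burden on consumers = $10.5.
Market B: pre-tax P* = $16, Q* = 330; post-tax Q = 312.5; per-unit burden on consumers = $17.5.
Difference: $10.5 vs $17.5 → market B is larger by $7.

Market B, by $7.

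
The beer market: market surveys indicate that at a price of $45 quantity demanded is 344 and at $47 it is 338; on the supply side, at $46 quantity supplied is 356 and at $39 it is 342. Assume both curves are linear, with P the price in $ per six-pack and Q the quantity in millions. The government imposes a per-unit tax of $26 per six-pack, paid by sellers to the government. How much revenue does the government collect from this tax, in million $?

Demand slope: (338 − 344)/(47 − 45) = -3, so Qd = 479 − 3P.
Supply slope: (342 − 356)/(39 − 46) = 2, so Qs = 2P + 264.
Without the tax, 479 − 3P = 2P + 264 gives 5P = 215, so P* = $43 and Q* = 350.
With the tax collected from sellers, supply shifts: Qs = 2(P − 26) + 264.
Solving gives Q = 318.8 with consumers paying $53.4 and sellers receiving $27.4 (the $26 wedge).
Revenue = t · Q = 26 · 318.8 = $8288.8.

Tax revenue = $8288.8 million.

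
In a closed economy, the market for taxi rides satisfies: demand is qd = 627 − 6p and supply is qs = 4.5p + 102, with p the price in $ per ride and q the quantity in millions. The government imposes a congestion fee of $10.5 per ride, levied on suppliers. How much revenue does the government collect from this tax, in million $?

Tax revenue = $3150 million.

Before the tax: set 627 − 6p = 4.5p + 102 → p* = $50, q* = 327.
With the tax collected from suppliers, supply shifts: qs = 4.5(p − 10.5) + 102.
New equilibrium: buyers pay $54.5, suppliers receive $44, q = 300. (Wedge: pb − ps = 10.5.)
Revenue = t · Q = 10.5 · 300 = $3150.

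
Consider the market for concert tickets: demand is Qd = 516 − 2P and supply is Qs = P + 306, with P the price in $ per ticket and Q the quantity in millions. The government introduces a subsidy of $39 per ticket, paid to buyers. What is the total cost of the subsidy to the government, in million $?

Government outlay = $15678 million.

Before the subsidy: set 516 − 2P = P + 306 → P* = $70, Q* = 376.
With a per-unit subsidy paid to buyers, each effectively pays P − 39, so demand becomes Qd = 516 − 2(P − 39).
Solving gives Q = 402 with buyers paying $57 and sellers receiving $96 (the $39 wedge).
Outlay = t · Q = 39 · 402 = $15678.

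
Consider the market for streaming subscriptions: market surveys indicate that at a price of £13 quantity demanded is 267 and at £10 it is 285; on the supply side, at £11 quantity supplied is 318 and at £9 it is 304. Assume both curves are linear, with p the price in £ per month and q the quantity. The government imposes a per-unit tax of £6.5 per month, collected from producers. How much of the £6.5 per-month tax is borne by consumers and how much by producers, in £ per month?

Consumers bear £3.5 per month; producers bear £3 per month.

Demand slope: (285 − 267)/(10 − 13) = -6, so qd = 345 − 6p.
Supply slope: (304 − 318)/(9 − 11) = 7, so qs = 7p + 241.
Without the tax, 345 − 6p = 7p + 241 gives 13p = 104, so p* = £8 and q* = 297.
With the tax collected from producers, supply shifts: qs = 7(p − 6.5) + 241.
Solving gives q = 276 with consumers paying £11.5 and producers receiving £5 (the £6.5 wedge).
Burden on consumers: £3.5; on producers: £3. (They sum to £6.5.)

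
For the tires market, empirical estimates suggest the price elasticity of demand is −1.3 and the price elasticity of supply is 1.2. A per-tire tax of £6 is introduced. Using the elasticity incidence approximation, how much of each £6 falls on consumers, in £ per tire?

Incidence ratio: consumers' share ≈ εs / (εs + |εd|) = 1.2 / (1.2 + 1.3) = 0.48.
So consumers bear ≈ 0.48 × £6 = £2.88; suppliers bear £3.12.

Consumers bear ≈ £2.88 per tire.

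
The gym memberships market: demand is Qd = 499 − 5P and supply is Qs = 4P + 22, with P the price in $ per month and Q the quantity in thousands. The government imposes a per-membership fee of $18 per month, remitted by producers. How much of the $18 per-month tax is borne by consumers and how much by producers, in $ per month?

Consumers bear $8 per month; producers bear $10 per month.

Without the tax, 499 − 5P = 4P + 22 gives 9P = 477, so P* = $53 and Q* = 234.
With the tax collected from producers, supply shifts: Qs = 4(P − 18) + 22.
New equilibrium: consumers pay $61, producers receive $43, Q = 194. (Wedge: Pb − Ps = 18.)
Burden on consumers: $8; on producers: $10. (They sum to $18.)
The less price-elastic side of the market bears the larger share of a per-unit tax.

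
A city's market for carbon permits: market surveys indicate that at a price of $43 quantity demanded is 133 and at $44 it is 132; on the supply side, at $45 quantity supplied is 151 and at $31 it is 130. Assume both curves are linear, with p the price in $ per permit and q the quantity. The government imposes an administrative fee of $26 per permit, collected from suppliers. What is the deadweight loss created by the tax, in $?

Demand slope: (132 − 133)/(44 − 43) = -1, so qd = 176 − p.
Supply slope: (130 − 151)/(31 − 45) = 1.5, so qs = 1.5p + 83.5.
Without the tax, 176 − p = 1.5p + 83.5 gives 2.5p = 92.5, so p* = $37 and q* = 139.
With the tax collected from suppliers, supply shifts: qs = 1.5(p − 26) + 83.5.
Solving gives q = 123.4 with buyers paying $52.6 and suppliers receiving $26.6 (the $26 wedge).
Quantity falls by |ΔQ| = |139 − 123.4| = 15.6.
DWL = ½ · t · |ΔQ| = ½ · 26 · 15.6 = $202.8.

Deadweight loss = $202.8.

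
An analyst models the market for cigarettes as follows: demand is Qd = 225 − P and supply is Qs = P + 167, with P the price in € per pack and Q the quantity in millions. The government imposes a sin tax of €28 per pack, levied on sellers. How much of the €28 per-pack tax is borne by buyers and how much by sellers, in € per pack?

Buyers bear €14 per pack; sellers bear €14 per pack.

Without the tax, 225 − P = P + 167 gives 2P = 58, so P* = €29 and Q* = 196.
With the tax collected from sellers, supply shifts: Qs = (P − 28) + 167.
Solving gives Q = 182 with buyers paying €43 and sellers receiving €15 (the €28 wedge).
Burden on buyers: €14; on sellers: €14. (They sum to €28.)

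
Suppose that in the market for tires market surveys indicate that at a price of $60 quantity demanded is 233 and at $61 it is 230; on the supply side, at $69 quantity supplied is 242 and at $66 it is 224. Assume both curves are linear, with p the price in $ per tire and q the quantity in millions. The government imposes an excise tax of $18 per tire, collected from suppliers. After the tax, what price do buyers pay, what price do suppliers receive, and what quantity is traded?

Buyers pay $77; suppliers receive $59; quantity = 182.

Demand slope: (230 − 233)/(61 − 60) = -3, so qd = 413 − 3p.
Supply slope: (224 − 242)/(66 − 69) = 6, so qs = 6p − 172.
Before the tax: set 413 − 3p = 6p − 172 → p* = $65, q* = 218.
With the tax collected from suppliers, supply shifts: qs = 6(p − 18) − 172.
New equilibrium: buyers pay $77, suppliers receive $59, q = 182. (Wedge: pb − ps = 18.)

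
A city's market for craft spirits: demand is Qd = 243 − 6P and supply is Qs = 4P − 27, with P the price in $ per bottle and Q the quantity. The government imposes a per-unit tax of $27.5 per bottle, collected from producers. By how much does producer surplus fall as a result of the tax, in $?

Without the tax, 243 − 6P = 4P − 27 gives 10P = 270, so P* = $27 and Q* = 81.
With the tax collected from producers, supply shifts: Qs = 4(P − 27.5) − 27.
New equilibrium: buyers pay $38, producers receive $10.5, Q = 15. (Wedge: Pb − Ps = 27.5.)
ΔPS is the trapezoid between Q = 15 and Q = 81 of height $16.5: ½ · (81 + 15) · 16.5 = $792.

Producer surplus falls by $792.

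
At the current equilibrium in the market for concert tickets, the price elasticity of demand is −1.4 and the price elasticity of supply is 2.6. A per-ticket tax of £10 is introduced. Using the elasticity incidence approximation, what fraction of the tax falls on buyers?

Buyers' share ≈ 0.65.

Incidence ratio: buyers' share ≈ εs / (εs + |εd|) = 2.6 / (2.6 + 1.4) = 0.65.
Supply is the more elastic side, so buyers bear the larger share.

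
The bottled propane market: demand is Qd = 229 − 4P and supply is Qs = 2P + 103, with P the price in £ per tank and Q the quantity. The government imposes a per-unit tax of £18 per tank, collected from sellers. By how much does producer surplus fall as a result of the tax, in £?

Producer surplus falls by £1596.

Without the tax, 229 − 4P = 2P + 103 gives 6P = 126, so P* = £21 and Q* = 145.
With the tax collected from sellers, supply shifts: Qs = 2(P − 18) + 103.
Solving gives Q = 121 with buyers paying £27 and sellers receiving £9 (the £18 wedge).
ΔPS is the trapezoid between Q = 121 and Q = 145 of height £12: ½ · (145 + 121) · 12 = £1596.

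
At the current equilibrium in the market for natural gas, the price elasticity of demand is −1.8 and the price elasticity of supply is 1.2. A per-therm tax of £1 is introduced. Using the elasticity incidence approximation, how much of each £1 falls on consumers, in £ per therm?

Consumers bear ≈ £0.4 per therm.

Incidence ratio: consumers' share ≈ εs / (εs + |εd|) = 1.2 / (1.2 + 1.8) = 0.4.
So consumers bear ≈ 0.4 × £1 = £0.4; producers bear £0.6.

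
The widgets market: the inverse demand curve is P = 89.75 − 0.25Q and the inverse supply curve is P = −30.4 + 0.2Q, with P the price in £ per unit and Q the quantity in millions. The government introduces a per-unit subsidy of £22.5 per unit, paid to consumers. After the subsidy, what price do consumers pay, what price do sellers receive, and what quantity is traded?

Rewrite in direct form: Qd = 359 − 4P and Qs = 5P + 152.
Before the subsidy: set 359 − 4P = 5P + 152 → P* = £23, Q* = 267.
With a per-unit subsidy paid to consumers, each effectively pays P − 22.5, so demand becomes Qd = 359 − 4(P − 22.5).
New equilibrium: consumers pay £10.5, sellers receive £33, Q = 317. (Wedge: Pb − Ps = −22.5.)

Consumers pay £10.5; sellers receive £33; quantity = 317.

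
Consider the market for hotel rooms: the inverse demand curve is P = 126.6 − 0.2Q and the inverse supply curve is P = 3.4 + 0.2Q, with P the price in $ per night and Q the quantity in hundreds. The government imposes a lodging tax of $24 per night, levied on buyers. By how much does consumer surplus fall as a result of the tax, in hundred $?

Rewrite in direct form: Qd = 633 − 5P and Qs = 5P − 17.
Before the tax: set 633 − 5P = 5P − 17 → P* = $65, Q* = 308.
With the tax collected from buyers, demand (in seller-price terms) shifts: Qd = 633 − 5(P + 24).
Solving gives Q = 248 with buyers paying $77 and producers receiving $53 (the $24 wedge).
ΔCS is the trapezoid between Q = 248 and Q = 308 of height $12: ½ · (308 + 248) · 12 = $3336.

Consumer surplus falls by $3336 hundred.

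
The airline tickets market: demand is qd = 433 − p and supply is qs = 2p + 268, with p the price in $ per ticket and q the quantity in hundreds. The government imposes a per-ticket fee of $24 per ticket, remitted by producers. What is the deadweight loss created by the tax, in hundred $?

Deadweight loss = $192 hundred.

Without the tax, 433 − p = 2p + 268 gives 3p = 165, so p* = $55 and q* = 378.
With the tax collected from producers, supply shifts: qs = 2(p − 24) + 268.
New equilibrium: buyers pay $71, producers receive $47, q = 362. (Wedge: pb − ps = 24.)
Quantity falls by |ΔQ| = |378 − 362| = 16.
DWL = ½ · t · |ΔQ| = ½ · 24 · 16 = $192.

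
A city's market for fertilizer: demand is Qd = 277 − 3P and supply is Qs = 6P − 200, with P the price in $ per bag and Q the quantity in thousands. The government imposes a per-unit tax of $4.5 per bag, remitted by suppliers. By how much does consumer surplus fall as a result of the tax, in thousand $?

Before the tax: set 277 − 3P = 6P − 200 → P* = $53, Q* = 118.
With the tax collected from suppliers, supply shifts: Qs = 6(P − 4.5) − 200.
Solving gives Q = 109 with buyers paying $56 and suppliers receiving $51.5 (the $4.5 wedge).
ΔCS is the trapezoid between Q = 109 and Q = 118 of height $3: ½ · (118 + 109) · 3 = $340.5.

Consumer surplus falls by $340.5 thousand.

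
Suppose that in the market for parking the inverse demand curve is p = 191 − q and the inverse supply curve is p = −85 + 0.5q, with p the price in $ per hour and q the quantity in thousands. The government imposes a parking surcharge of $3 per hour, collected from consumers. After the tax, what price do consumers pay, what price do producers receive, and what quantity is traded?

Consumers pay $9; producers receive $6; quantity = 182.

Rewrite in direct form: qd = 191 − p and qs = 2p + 170.
Before the tax: set 191 − p = 2p + 170 → p* = $7, q* = 184.
With the tax collected from consumers, demand (in seller-price terms) shifts: qd = 191 − (p + 3).
New equilibrium: consumers pay $9, producers receive $6, q = 182. (Wedge: pb − ps = 3.)
The less price-elastic side of the market bears the larger share of a per-unit tax.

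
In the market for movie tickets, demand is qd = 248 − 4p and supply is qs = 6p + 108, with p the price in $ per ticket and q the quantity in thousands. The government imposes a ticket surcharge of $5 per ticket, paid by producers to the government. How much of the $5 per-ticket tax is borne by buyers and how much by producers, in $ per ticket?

Without the tax, 248 − 4p = 6p + 108 gives 10p = 140, so p* = $14 and q* = 192.
With the tax collected from producers, supply shifts: qs = 6(p − 5) + 108.
Solving gives q = 180 with buyers paying $17 and producers receiving $12 (the $5 wedge).
Burden on buyers: $3; on producers: $2. (They sum to $5.)
The less price-elastic side of the market bears the larger share of a per-unit tax.

Buyers bear $3 per ticket; producers bear $2 per ticket.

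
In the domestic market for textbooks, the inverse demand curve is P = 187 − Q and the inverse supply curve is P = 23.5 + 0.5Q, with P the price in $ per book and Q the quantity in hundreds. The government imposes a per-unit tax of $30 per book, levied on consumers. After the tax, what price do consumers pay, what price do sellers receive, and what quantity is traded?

Rewrite in direct form: Qd = 187 − P and Qs = 2P − 47.
Without the tax, 187 − P = 2P − 47 gives 3P = 234, so P* = $78 and Q* = 109.
With the tax collected from consumers, demand (in seller-price terms) shifts: Qd = 187 − (P + 30).
Solving gives Q = 89 with consumers paying $98 and sellers receiving $68 (the $30 wedge).
The less price-elastic side of the market bears the larger share of a per-unit tax.

Consumers pay $98; sellers receive $68; quantity = 89.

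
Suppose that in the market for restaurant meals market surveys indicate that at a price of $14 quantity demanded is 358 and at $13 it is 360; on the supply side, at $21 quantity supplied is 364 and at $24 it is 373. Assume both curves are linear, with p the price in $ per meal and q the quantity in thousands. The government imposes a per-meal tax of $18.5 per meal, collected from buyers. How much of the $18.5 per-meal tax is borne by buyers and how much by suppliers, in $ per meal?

Demand slope: (360 − 358)/(13 − 14) = -2, so qd = 386 − 2p.
Supply slope: (373 − 364)/(24 − 21) = 3, so qs = 3p + 301.
Before the tax: set 386 − 2p = 3p + 301 → p* = $17, q* = 352.
With the tax collected from buyers, demand (in seller-price terms) shifts: qd = 386 − 2(p + 18.5).
Solving gives q = 329.8 with buyers paying $28.1 and suppliers receiving $9.6 (the $18.5 wedge).
Burden on buyers: $11.1; on suppliers: $7.4. (They sum to $18.5.)

Buyers bear $11.1 per meal; suppliers bear $7.4 per meal.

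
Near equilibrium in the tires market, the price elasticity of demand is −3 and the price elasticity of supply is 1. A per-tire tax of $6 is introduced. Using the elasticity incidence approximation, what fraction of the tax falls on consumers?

Consumers' share ≈ 0.25.

Incidence ratio: consumers' share ≈ εs / (εs + |εd|) = 1 / (1 + 3) = 0.25.
Supply is the less elastic side, so consumers bear the smaller share.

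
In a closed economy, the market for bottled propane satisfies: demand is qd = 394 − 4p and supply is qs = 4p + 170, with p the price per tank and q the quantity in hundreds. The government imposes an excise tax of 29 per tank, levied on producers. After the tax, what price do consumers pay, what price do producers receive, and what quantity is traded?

Before the tax: set 394 − 4p = 4p + 170 → p* = 28, q* = 282.
With the tax collected from producers, supply shifts: qs = 4(p − 29) + 170.
New equilibrium: consumers pay 42.5, producers receive 13.5, q = 224. (Wedge: pb − ps = 29.)
The less price-elastic side of the market bears the larger share of a per-unit tax.

Consumers pay 42.5; producers receive 13.5; quantity = 224.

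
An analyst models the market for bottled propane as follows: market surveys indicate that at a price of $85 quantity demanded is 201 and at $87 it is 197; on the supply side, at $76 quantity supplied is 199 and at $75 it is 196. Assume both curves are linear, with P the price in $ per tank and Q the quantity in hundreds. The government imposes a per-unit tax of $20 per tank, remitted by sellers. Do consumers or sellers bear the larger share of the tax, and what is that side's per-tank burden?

Consumers bear the larger share: $12 per tank.

Demand slope: (197 − 201)/(87 − 85) = -2, so Qd = 371 − 2P.
Supply slope: (196 − 199)/(75 − 76) = 3, so Qs = 3P − 29.
Without the tax, 371 − 2P = 3P − 29 gives 5P = 400, so P* = $80 and Q* = 211.
With the tax collected from sellers, supply shifts: Qs = 3(P − 20) − 29.
New equilibrium: consumers pay $92, sellers receive $72, Q = 187. (Wedge: Pb − Ps = 20.)
Per-tank burden: consumers $12, sellers $8.
Consumers take the larger share because demand is less price-elastic here (demand slope 2 vs supply slope 3).
The less price-elastic side of the market bears the larger share of a per-unit tax.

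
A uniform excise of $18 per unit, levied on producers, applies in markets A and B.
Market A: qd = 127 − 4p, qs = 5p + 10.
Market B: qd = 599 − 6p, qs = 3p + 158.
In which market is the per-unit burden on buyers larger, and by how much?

Market A, by $4.

Market A: pre-tax p* = $13, q* = 75; post-tax q = 35; per-unit burden on buyers = $10.
Market B: pre-tax p* = $49, q* = 305; post-tax q = 269; per-unit burden on buyers = $6.
Difference: $10 vs $6 → market A is larger by $4.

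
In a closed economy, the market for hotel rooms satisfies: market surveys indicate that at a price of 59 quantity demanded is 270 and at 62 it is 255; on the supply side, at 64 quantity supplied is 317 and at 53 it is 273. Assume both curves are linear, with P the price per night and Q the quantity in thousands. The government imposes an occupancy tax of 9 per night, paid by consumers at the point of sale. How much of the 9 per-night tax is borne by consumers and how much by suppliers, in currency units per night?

Consumers bear 4 per night; suppliers bear 5 per night.

Demand slope: (255 − 270)/(62 − 59) = -5, so Qd = 565 − 5P.
Supply slope: (273 − 317)/(53 − 64) = 4, so Qs = 4P + 61.
Before the tax: set 565 − 5P = 4P + 61 → P* = 56, Q* = 285.
With the tax collected from consumers, demand (in seller-price terms) shifts: Qd = 565 − 5(P + 9).
Solving gives Q = 265 with consumers paying 60 and suppliers receiving 51 (the 9 wedge).
Burden on consumers: 4; on suppliers: 5. (They sum to 9.)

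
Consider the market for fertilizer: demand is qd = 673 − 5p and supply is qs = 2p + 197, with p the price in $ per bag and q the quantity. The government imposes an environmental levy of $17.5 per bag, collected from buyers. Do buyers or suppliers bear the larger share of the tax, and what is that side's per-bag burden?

Suppliers bear the larger share: $12.5 per bag.

Before the tax: set 673 − 5p = 2p + 197 → p* = $68, q* = 333.
With the tax collected from buyers, demand (in seller-price terms) shifts: qd = 673 − 5(p + 17.5).
Solving gives q = 308 with buyers paying $73 and suppliers receiving $55.5 (the $17.5 wedge).
Per-bag burden: buyers $5, suppliers $12.5.
Suppliers take the larger share because supply is less price-elastic here (demand slope 5 vs supply slope 2).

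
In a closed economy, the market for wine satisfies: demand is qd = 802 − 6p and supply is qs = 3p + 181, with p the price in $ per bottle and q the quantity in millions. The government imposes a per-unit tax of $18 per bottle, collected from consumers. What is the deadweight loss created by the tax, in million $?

Deadweight loss = $324 million.

Before the tax: set 802 − 6p = 3p + 181 → p* = $69, q* = 388.
With the tax collected from consumers, demand (in seller-price terms) shifts: qd = 802 − 6(p + 18).
New equilibrium: consumers pay $75, suppliers receive $57, q = 352. (Wedge: pb − ps = 18.)
Quantity falls by |ΔQ| = |388 − 352| = 36.
DWL = ½ · t · |ΔQ| = ½ · 18 · 36 = $324.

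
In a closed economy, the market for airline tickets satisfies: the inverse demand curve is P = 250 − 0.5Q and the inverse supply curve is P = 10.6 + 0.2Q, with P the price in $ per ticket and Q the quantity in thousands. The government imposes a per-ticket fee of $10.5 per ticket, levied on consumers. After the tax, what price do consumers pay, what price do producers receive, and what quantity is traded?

Consumers pay $86.5; producers receive $76; quantity = 327.

Rewrite in direct form: Qd = 500 − 2P and Qs = 5P − 53.
Without the tax, 500 − 2P = 5P − 53 gives 7P = 553, so P* = $79 and Q* = 342.
With the tax collected from consumers, demand (in seller-price terms) shifts: Qd = 500 − 2(P + 10.5).
Solving gives Q = 327 with consumers paying $86.5 and producers receiving $76 (the $10.5 wedge).
The less price-elastic side of the market bears the larger share of a per-unit tax.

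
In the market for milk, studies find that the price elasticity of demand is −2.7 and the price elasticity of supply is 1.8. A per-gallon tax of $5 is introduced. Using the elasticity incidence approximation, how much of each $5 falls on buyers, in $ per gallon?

Incidence ratio: buyers' share ≈ εs / (εs + |εd|) = 1.8 / (1.8 + 2.7) = 0.4.
So buyers bear ≈ 0.4 × $5 = $2; producers bear $3.

Buyers bear ≈ $2 per gallon.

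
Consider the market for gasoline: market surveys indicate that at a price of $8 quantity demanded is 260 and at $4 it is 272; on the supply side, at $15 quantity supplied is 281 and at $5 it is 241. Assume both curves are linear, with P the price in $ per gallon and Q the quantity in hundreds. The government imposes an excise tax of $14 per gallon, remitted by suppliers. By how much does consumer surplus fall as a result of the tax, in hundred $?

Demand slope: (272 − 260)/(4 − 8) = -3, so Qd = 284 − 3P.
Supply slope: (241 − 281)/(5 − 15) = 4, so Qs = 4P + 221.
Without the tax, 284 − 3P = 4P + 221 gives 7P = 63, so P* = $9 and Q* = 257.
With the tax collected from suppliers, supply shifts: Qs = 4(P − 14) + 221.
Solving gives Q = 233 with buyers paying $17 and suppliers receiving $3 (the $14 wedge).
ΔCS is the trapezoid between Q = 233 and Q = 257 of height $8: ½ · (257 + 233) · 8 = $1960.

Consumer surplus falls by $1960 hundred.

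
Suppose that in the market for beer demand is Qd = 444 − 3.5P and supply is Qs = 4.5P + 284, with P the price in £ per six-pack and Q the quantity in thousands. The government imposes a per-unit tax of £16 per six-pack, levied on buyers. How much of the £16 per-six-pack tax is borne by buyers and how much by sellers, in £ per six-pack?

Buyers bear £9 per six-pack; sellers bear £7 per six-pack.

Without the tax, 444 − 3.5P = 4.5P + 284 gives 8P = 160, so P* = £20 and Q* = 374.
With the tax collected from buyers, demand (in seller-price terms) shifts: Qd = 444 − 3.5(P + 16).
Solving gives Q = 342.5 with buyers paying £29 and sellers receiving £13 (the £16 wedge).
Burden on buyers: £9; on sellers: £7. (They sum to £16.)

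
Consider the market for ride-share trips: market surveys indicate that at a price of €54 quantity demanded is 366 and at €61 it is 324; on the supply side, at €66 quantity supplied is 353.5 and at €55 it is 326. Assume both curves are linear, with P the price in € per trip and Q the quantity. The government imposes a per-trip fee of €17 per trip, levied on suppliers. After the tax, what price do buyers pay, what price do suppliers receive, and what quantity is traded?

Buyers pay €64; suppliers receive €47; quantity = 306.

Demand slope: (324 − 366)/(61 − 54) = -6, so Qd = 690 − 6P.
Supply slope: (326 − 353.5)/(55 − 66) = 2.5, so Qs = 2.5P + 188.5.
Without the tax, 690 − 6P = 2.5P + 188.5 gives 8.5P = 501.5, so P* = €59 and Q* = 336.
With the tax collected from suppliers, supply shifts: Qs = 2.5(P − 17) + 188.5.
New equilibrium: buyers pay €64, suppliers receive €47, Q = 306. (Wedge: Pb − Ps = 17.)
The less price-elastic side of the market bears the larger share of a per-unit tax.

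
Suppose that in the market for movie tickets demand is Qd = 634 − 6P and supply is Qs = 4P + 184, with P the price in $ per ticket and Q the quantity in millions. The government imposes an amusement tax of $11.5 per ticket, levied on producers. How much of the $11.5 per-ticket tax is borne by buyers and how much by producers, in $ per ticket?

Without the tax, 634 − 6P = 4P + 184 gives 10P = 450, so P* = $45 and Q* = 364.
With the tax collected from producers, supply shifts: Qs = 4(P − 11.5) + 184.
New equilibrium: buyers pay $49.6, producers receive $38.1, Q = 336.4. (Wedge: Pb − Ps = 11.5.)
Burden on buyers: $4.6; on producers: $6.9. (They sum to $11.5.)
The less price-elastic side of the market bears the larger share of a per-unit tax.

Buyers bear $4.6 per ticket; producers bear $6.9 per ticket.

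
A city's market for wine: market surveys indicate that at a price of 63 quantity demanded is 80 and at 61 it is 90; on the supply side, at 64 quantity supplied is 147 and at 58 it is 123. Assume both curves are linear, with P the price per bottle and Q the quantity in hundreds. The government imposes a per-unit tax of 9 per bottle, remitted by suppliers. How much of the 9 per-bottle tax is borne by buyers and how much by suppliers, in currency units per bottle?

Demand slope: (90 − 80)/(61 − 63) = -5, so Qd = 395 − 5P.
Supply slope: (123 − 147)/(58 − 64) = 4, so Qs = 4P − 109.
Without the tax, 395 − 5P = 4P − 109 gives 9P = 504, so P* = 56 and Q* = 115.
With the tax collected from suppliers, supply shifts: Qs = 4(P − 9) − 109.
Solving gives Q = 95 with buyers paying 60 and suppliers receiving 51 (the 9 wedge).
Burden on buyers: 4; on suppliers: 5. (They sum to 9.)
The less price-elastic side of the market bears the larger share of a per-unit tax.

Buyers bear 4 per bottle; suppliers bear 5 per bottle.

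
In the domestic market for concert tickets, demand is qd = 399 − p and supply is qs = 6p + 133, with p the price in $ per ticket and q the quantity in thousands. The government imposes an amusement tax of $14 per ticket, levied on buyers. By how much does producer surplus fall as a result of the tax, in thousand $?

Producer surplus falls by $710 thousand.

Without the tax, 399 − p = 6p + 133 gives 7p = 266, so p* = $38 and q* = 361.
With the tax collected from buyers, demand (in seller-price terms) shifts: qd = 399 − (p + 14).
Solving gives q = 349 with buyers paying $50 and producers receiving $36 (the $14 wedge).
ΔPS is the trapezoid between Q = 349 and Q = 361 of height $2: ½ · (361 + 349) · 2 = $710.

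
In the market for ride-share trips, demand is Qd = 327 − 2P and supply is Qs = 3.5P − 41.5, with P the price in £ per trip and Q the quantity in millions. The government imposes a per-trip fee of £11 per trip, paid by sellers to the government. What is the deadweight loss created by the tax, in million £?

Without the tax, 327 − 2P = 3.5P − 41.5 gives 5.5P = 368.5, so P* = £67 and Q* = 193.
With the tax collected from sellers, supply shifts: Qs = 3.5(P − 11) − 41.5.
Solving gives Q = 179 with buyers paying £74 and sellers receiving £63 (the £11 wedge).
Quantity falls by |ΔQ| = |193 − 179| = 14.
DWL = ½ · t · |ΔQ| = ½ · 11 · 14 = £77.

Deadweight loss = £77 million.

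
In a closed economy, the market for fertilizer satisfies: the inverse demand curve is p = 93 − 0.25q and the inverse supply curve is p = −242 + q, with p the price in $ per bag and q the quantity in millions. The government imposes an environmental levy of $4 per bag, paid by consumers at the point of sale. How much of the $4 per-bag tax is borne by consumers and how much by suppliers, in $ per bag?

Rewrite in direct form: qd = 372 − 4p and qs = p + 242.
Before the tax: set 372 − 4p = p + 242 → p* = $26, q* = 268.
With the tax collected from consumers, demand (in seller-price terms) shifts: qd = 372 − 4(p + 4).
New equilibrium: consumers pay $26.8, suppliers receive $22.8, q = 264.8. (Wedge: pb − ps = 4.)
Burden on consumers: $0.8; on suppliers: $3.2. (They sum to $4.)
The less price-elastic side of the market bears the larger share of a per-unit tax.

Consumers bear $0.8 per bag; suppliers bear $3.2 per bag.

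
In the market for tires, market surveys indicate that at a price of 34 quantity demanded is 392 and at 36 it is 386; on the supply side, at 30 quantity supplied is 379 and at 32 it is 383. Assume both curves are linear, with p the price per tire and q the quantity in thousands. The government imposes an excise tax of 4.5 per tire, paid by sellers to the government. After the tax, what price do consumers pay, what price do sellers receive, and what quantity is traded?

Consumers pay 36.8; sellers receive 32.3; quantity = 383.6.

Demand slope: (386 − 392)/(36 − 34) = -3, so qd = 494 − 3p.
Supply slope: (383 − 379)/(32 − 30) = 2, so qs = 2p + 319.
Before the tax: set 494 − 3p = 2p + 319 → p* = 35, q* = 389.
With the tax collected from sellers, supply shifts: qs = 2(p − 4.5) + 319.
New equilibrium: consumers pay 36.8, sellers receive 32.3, q = 383.6. (Wedge: pb − ps = 4.5.)
The less price-elastic side of the market bears the larger share of a per-unit tax.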